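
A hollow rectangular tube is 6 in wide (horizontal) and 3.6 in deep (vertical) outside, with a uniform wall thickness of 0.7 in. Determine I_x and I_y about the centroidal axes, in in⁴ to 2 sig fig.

I_x ≈ 19 in⁴, I_y ≈ 47 in⁴

Break the section into simple shapes (no overlaps), measuring from the bottom-left corner of the bounding box.
Outer rectangle: 6 × 3.6, A = 21.6 in², y = 1.8 in, Ī = 23.33 in⁴.
Inner void (subtracted): 4.6 × 2.2, A = 10.12 in², y = 1.8 in, Ī = 4.082 in⁴.
By symmetry the centroid is at mid-height, ȳ = 1.8 in.
All pieces are centred on the centroidal x-axis, so I = ΣĪ (holes subtracted) = 19.25 in⁴.
Repeating about the centroidal y-axis gives I_y = 46.96 in⁴.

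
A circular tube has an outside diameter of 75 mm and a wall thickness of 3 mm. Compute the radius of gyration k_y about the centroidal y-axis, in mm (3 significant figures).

k_y ≈ 25.5 mm

Break the section into simple shapes (no overlaps), measuring from the bottom-left corner of the bounding box.
Outer circle: ⌀75, A = 4417.9 mm², x = 37.5 mm, Ī = 1 553 156 mm⁴.
Bore (subtracted): ⌀69, A = 3739.3 mm², x = 37.5 mm, Ī = 1 112 670 mm⁴.
By symmetry the centroid is at mid-width, x̄ = 37.5 mm.
All pieces are centred on the centroidal y-axis, so I = ΣĪ (holes subtracted) = 440 486 mm⁴.
Radius of gyration: k = √(I/A) = √(440 486 / 678.58) = 25.478 mm.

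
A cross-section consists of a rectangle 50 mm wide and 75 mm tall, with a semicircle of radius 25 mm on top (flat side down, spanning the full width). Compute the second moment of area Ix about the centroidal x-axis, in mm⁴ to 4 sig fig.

Ix ≈ 3.602 × 10⁶ mm⁴

Treat the section as a set of non-overlapping primitives; coordinates are from the bounding-box lower-left.
Rectangular body: 50 × 75, A = 3 750 mm², y = 37.5 mm, Ī = 1 757 813 mm⁴.
Semicircular cap: semicircle r = 25, A = 981.748 mm², y = 85.6103 mm, Ī = 42873.8 mm⁴.
Centroid: ȳ = ΣA·y / ΣA = 47.482 mm.
Transfer each piece to the centroidal x-axis using Ī + A·d² with d = y − 47.482:
  rectangular body: d = -9.98198 mm → contributes +2 131 462 mm⁴
  semicircular cap: d = 38.1284 mm → contributes +1 470 110 mm⁴
Total I = 3 601 572 mm⁴.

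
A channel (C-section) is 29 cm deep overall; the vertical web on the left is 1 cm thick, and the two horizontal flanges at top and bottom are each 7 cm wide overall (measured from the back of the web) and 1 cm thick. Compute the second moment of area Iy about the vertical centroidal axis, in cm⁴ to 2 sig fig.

Decompose the section into non-overlapping parts with the origin at the bottom-left of its bounding rectangle.
Web: 1 × 29, A = 29 cm², x = 0.5 cm, Ī = 2.417 cm⁴.
Top flange (beyond web): 6 × 1, A = 6 cm², x = 4 cm, Ī = 18 cm⁴.
Bottom flange (beyond web): 6 × 1, A = 6 cm², x = 4 cm, Ī = 18 cm⁴.
Centroid: x̄ = ΣA·x / ΣA = 1.524 cm.
Transfer each piece to the vertical centroidal axis using Ī + A·d² with d = x − 1.524:
  web: d = -1.024 cm → contributes +32.85 cm⁴
  top flange (beyond web): d = 2.476 cm → contributes +54.77 cm⁴
  bottom flange (beyond web): d = 2.476 cm → contributes +54.77 cm⁴
Total I = 142.4 cm⁴.

Iy ≈ 140 cm⁴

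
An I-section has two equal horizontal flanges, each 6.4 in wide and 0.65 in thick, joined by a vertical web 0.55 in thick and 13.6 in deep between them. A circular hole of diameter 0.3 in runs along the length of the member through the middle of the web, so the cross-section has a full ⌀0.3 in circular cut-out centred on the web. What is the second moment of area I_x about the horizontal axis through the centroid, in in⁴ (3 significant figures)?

Break the section into simple shapes (no overlaps), measuring from the bottom-left corner of the bounding box.
Bottom flange: 6.4 × 0.65, A = 4.16 in², y = 0.325 in, Ī = 0.14647 in⁴.
Web: 0.55 × 13.6, A = 7.48 in², y = 7.45 in, Ī = 115.29 in⁴.
Top flange: 6.4 × 0.65, A = 4.16 in², y = 14.575 in, Ī = 0.14647 in⁴.
Hole (subtracted): ⌀0.3, A = 0.070686 in², y = 7.45 in, Ī = 0.00039761 in⁴.
By symmetry the centroid is at mid-height, ȳ = 7.45 in.
Transfer each piece to the horizontal axis through the centroid using Ī + A·d² with d = y − 7.45:
  bottom flange: d = -7.125 in → contributes +211.33 in⁴
  web: d = 0 in → contributes +115.29 in⁴
  top flange: d = 7.125 in → contributes +211.33 in⁴
  hole: d = 0 in → contributes −0.00039761 in⁴
Total I = 537.95 in⁴.

I_x ≈ 538 in⁴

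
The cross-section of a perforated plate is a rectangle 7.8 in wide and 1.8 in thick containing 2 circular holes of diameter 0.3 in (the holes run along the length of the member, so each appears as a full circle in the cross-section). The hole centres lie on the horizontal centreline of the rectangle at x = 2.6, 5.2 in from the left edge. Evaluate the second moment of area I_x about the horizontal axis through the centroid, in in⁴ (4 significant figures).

Treat the section as a set of non-overlapping primitives; coordinates are from the bounding-box lower-left.
Plate: 7.8 × 1.8, A = 14.04 in², y = 0.9 in, Ī = 3.7908 in⁴.
Hole 1 (subtracted): ⌀0.3, A = 0.0706858 in², y = 0.9 in, Ī = 0.000397608 in⁴.
Hole 2 (subtracted): ⌀0.3, A = 0.0706858 in², y = 0.9 in, Ī = 0.000397608 in⁴.
By symmetry the centroid is at mid-height, ȳ = 0.9 in.
All pieces are centred on the horizontal axis through the centroid, so I = ΣĪ (holes subtracted) = 3.79 in⁴.

I_x ≈ 3.790 in⁴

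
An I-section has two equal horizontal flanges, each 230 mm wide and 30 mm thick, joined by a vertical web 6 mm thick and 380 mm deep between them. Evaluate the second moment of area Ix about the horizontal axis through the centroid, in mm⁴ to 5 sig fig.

Decompose the section into non-overlapping parts with the origin at the bottom-left of its bounding rectangle.
Bottom flange: 230 × 30, A = 6 900 mm², y = 15 mm, Ī = 517 500 mm⁴.
Web: 6 × 380, A = 2 280 mm², y = 220 mm, Ī = 27 436 000 mm⁴.
Top flange: 230 × 30, A = 6 900 mm², y = 425 mm, Ī = 517 500 mm⁴.
By symmetry the centroid is at mid-height, ȳ = 220 mm.
Transfer each piece to the horizontal axis through the centroid using Ī + A·d² with d = y − 220:
  bottom flange: d = -205 mm → contributes +290 490 000 mm⁴
  web: d = 0 mm → contributes +27 436 000 mm⁴
  top flange: d = 205 mm → contributes +290 490 000 mm⁴
Total I = 608 416 000 mm⁴.

Ix ≈ 6.0842 × 10⁸ mm⁴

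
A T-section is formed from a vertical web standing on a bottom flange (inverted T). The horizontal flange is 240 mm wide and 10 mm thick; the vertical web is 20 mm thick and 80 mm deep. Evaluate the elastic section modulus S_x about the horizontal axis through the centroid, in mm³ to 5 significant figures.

S_x ≈ 4.2050 × 10⁴ mm³

Decompose the section into non-overlapping parts with the origin at the bottom-left of its bounding rectangle.
Flange: 240 × 10, A = 2 400 mm², y = 5 mm, Ī = 20 000 mm⁴.
Web: 20 × 80, A = 1 600 mm², y = 50 mm, Ī = 853333.3 mm⁴.
Centroid: ȳ = ΣA·y / ΣA = 23 mm.
Transfer each piece to the horizontal axis through the centroid using Ī + A·d² with d = y − 23:
  flange: d = -18 mm → contributes +797 600 mm⁴
  web: d = 27 mm → contributes +2 019 733 mm⁴
Total I = 2 817 333 mm⁴.
Extreme fibre distance c = 67 mm; S = I/c = 42049.75 mm³.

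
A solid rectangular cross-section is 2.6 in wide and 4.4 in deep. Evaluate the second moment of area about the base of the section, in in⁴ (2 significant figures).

The section: 2.6 × 4.4, A = 11.44 in², y = 2.2 in, Ī = 18.46 in⁴.
Transfer it to the bottom edge using Ī + A·d² with d = y − 0:
  the section: d = 2.2 in → contributes +73.83 in⁴
Total I = 73.83 in⁴.

I_base ≈ 74 in⁴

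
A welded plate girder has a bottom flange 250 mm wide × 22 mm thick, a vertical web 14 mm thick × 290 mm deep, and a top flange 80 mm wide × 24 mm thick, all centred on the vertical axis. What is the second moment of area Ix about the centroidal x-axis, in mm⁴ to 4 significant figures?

Split into non-overlapping primitives; take the origin at the lower-left of the bounding box.
Bottom plate: 250 × 22, A = 5 500 mm², y = 11 mm, Ī = 221 833 mm⁴.
Web plate: 14 × 290, A = 4 060 mm², y = 167 mm, Ī = 28 453 833 mm⁴.
Top plate: 80 × 24, A = 1 920 mm², y = 324 mm, Ī = 92 160 mm⁴.
Centroid: ȳ = ΣA·y / ΣA = 118.519 mm.
Transfer each piece to the centroidal x-axis using Ī + A·d² with d = y − 118.519:
  bottom plate: d = -107.519 mm → contributes +63 803 872 mm⁴
  web plate: d = 48.4808 mm → contributes +37 996 423 mm⁴
  top plate: d = 205.481 mm → contributes +81 159 118 mm⁴
Total I = 182 959 412 mm⁴.

Ix ≈ 1.830 × 10⁸ mm⁴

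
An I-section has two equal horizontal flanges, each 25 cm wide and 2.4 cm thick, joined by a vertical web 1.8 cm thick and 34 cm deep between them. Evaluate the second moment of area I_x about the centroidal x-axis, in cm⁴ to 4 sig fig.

I_x ≈ 4.570 × 10⁴ cm⁴

Split into non-overlapping primitives; take the origin at the lower-left of the bounding box.
Bottom flange: 25 × 2.4, A = 60 cm², y = 1.2 cm, Ī = 28.8 cm⁴.
Web: 1.8 × 34, A = 61.2 cm², y = 19.4 cm, Ī = 5895.6 cm⁴.
Top flange: 25 × 2.4, A = 60 cm², y = 37.6 cm, Ī = 28.8 cm⁴.
By symmetry the centroid is at mid-height, ȳ = 19.4 cm.
Transfer each piece to the centroidal x-axis using Ī + A·d² with d = y − 19.4:
  bottom flange: d = -18.2 cm → contributes +19903.2 cm⁴
  web: d = 0 cm → contributes +5895.6 cm⁴
  top flange: d = 18.2 cm → contributes +19903.2 cm⁴
Total I = 45 702 cm⁴.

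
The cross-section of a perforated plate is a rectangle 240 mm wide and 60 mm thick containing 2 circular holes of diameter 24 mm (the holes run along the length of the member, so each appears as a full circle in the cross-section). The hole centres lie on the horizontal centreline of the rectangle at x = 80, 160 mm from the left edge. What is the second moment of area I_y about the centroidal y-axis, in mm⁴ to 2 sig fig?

I_y ≈ 6.8 × 10⁷ mm⁴

Treat the section as a set of non-overlapping primitives; coordinates are from the bounding-box lower-left.
Plate: 240 × 60, A = 14 400 mm², x = 120 mm, Ī = 69 120 000 mm⁴.
Hole 1 (subtracted): ⌀24, A = 452.4 mm², x = 80 mm, Ī = 16 286 mm⁴.
Hole 2 (subtracted): ⌀24, A = 452.4 mm², x = 160 mm, Ī = 16 286 mm⁴.
By symmetry the centroid is at mid-width, x̄ = 120 mm.
Transfer each piece to the centroidal y-axis using Ī + A·d² with d = x − 120:
  plate: d = 0 mm → contributes +69 120 000 mm⁴
  hole 1: d = -40 mm → contributes −740 109 mm⁴
  hole 2: d = 40 mm → contributes −740 109 mm⁴
Total I = 67 639 782 mm⁴.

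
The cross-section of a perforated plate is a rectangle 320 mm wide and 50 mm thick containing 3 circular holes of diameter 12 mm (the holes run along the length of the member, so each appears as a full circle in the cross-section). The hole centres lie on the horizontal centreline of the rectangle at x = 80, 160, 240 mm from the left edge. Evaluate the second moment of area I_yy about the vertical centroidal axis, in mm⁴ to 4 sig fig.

Split into non-overlapping primitives; take the origin at the lower-left of the bounding box.
Plate: 320 × 50, A = 16 000 mm², x = 160 mm, Ī = 136 533 333 mm⁴.
Hole 1 (subtracted): ⌀12, A = 113.097 mm², x = 80 mm, Ī = 1017.88 mm⁴.
Hole 2 (subtracted): ⌀12, A = 113.097 mm², x = 160 mm, Ī = 1017.88 mm⁴.
Hole 3 (subtracted): ⌀12, A = 113.097 mm², x = 240 mm, Ī = 1017.88 mm⁴.
By symmetry the centroid is at mid-width, x̄ = 160 mm.
Transfer each piece to the vertical centroidal axis using Ī + A·d² with d = x − 160:
  plate: d = 0 mm → contributes +136 533 333 mm⁴
  hole 1: d = -80 mm → contributes −724 841 mm⁴
  hole 2: d = 0 mm → contributes −1017.88 mm⁴
  hole 3: d = 80 mm → contributes −724 841 mm⁴
Total I = 135 082 634 mm⁴.

I_yy ≈ 1.351 × 10⁸ mm⁴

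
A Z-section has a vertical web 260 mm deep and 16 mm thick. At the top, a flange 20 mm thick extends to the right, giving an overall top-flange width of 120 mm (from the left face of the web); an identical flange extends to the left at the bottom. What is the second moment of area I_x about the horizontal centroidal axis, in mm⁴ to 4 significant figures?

I_x ≈ 8.348 × 10⁷ mm⁴

Break the section into simple shapes (no overlaps), measuring from the bottom-left corner of the bounding box.
Web: 16 × 260, A = 4 160 mm², y = 130 mm, Ī = 23 434 667 mm⁴.
Top flange (beyond web): 104 × 20, A = 2 080 mm², y = 250 mm, Ī = 69333.3 mm⁴.
Bottom flange (beyond web): 104 × 20, A = 2 080 mm², y = 10 mm, Ī = 69333.3 mm⁴.
Centroid: ȳ = ΣA·y / ΣA = 130 mm.
Transfer each piece to the horizontal centroidal axis using Ī + A·d² with d = y − 130:
  web: d = 0 mm → contributes +23 434 667 mm⁴
  top flange (beyond web): d = 120 mm → contributes +30 021 333 mm⁴
  bottom flange (beyond web): d = -120 mm → contributes +30 021 333 mm⁴
Total I = 83 477 333 mm⁴.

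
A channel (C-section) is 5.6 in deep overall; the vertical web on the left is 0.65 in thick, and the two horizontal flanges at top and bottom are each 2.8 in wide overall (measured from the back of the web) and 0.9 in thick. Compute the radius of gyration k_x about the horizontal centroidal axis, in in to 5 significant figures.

Decompose the section into non-overlapping parts with the origin at the bottom-left of its bounding rectangle.
Web: 0.65 × 5.6, A = 3.64 in², y = 2.8 in, Ī = 9.512533 in⁴.
Top flange (beyond web): 2.15 × 0.9, A = 1.935 in², y = 5.15 in, Ī = 0.1306125 in⁴.
Bottom flange (beyond web): 2.15 × 0.9, A = 1.935 in², y = 0.45 in, Ī = 0.1306125 in⁴.
By symmetry the centroid is at mid-height, ȳ = 2.8 in.
Transfer each piece to the horizontal centroidal axis using Ī + A·d² with d = y − 2.8:
  web: d = 0 in → contributes +9.512533 in⁴
  top flange (beyond web): d = 2.35 in → contributes +10.81665 in⁴
  bottom flange (beyond web): d = -2.35 in → contributes +10.81665 in⁴
Total I = 31.14583 in⁴.
Radius of gyration: k = √(I/A) = √(31.14583 / 7.51) = 2.036479 in.

k_x ≈ 2.0365 in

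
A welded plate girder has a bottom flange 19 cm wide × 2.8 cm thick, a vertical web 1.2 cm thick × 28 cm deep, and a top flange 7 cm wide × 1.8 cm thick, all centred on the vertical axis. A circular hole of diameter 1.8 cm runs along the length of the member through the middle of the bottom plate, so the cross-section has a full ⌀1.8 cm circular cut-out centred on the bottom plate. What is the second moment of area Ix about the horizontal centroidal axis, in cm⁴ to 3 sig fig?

Decompose the section into non-overlapping parts with the origin at the bottom-left of its bounding rectangle.
Bottom plate: 19 × 2.8, A = 53.2 cm², y = 1.4 cm, Ī = 34.757 cm⁴.
Web plate: 1.2 × 28, A = 33.6 cm², y = 16.8 cm, Ī = 2195.2 cm⁴.
Top plate: 7 × 1.8, A = 12.6 cm², y = 31.7 cm, Ī = 3.402 cm⁴.
Hole (subtracted): ⌀1.8, A = 2.5447 cm², y = 1.4 cm, Ī = 0.5153 cm⁴.
Centroid: ȳ = ΣA·y / ΣA = 10.684 cm.
Transfer each piece to the horizontal centroidal axis using Ī + A·d² with d = y − 10.684:
  bottom plate: d = -9.2842 cm → contributes +4620.4 cm⁴
  web plate: d = 6.1158 cm → contributes +3 452 cm⁴
  top plate: d = 21.016 cm → contributes +5568.4 cm⁴
  hole: d = -9.2842 cm → contributes −219.86 cm⁴
Total I = 13 421 cm⁴.

Ix ≈ 1.34 × 10⁴ cm⁴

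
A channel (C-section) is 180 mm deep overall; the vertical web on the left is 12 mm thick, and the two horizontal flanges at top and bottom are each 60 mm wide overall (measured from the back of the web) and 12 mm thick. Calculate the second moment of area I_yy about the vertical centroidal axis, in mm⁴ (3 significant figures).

I_yy ≈ 9.23 × 10⁵ mm⁴

Decompose the section into non-overlapping parts with the origin at the bottom-left of its bounding rectangle.
Web: 12 × 180, A = 2 160 mm², x = 6 mm, Ī = 25 920 mm⁴.
Top flange (beyond web): 48 × 12, A = 576 mm², x = 36 mm, Ī = 110 592 mm⁴.
Bottom flange (beyond web): 48 × 12, A = 576 mm², x = 36 mm, Ī = 110 592 mm⁴.
Centroid: x̄ = ΣA·x / ΣA = 16.435 mm.
Transfer each piece to the vertical centroidal axis using Ī + A·d² with d = x − 16.435:
  web: d = -10.435 mm → contributes +261 111 mm⁴
  top flange (beyond web): d = 19.565 mm → contributes +331 083 mm⁴
  bottom flange (beyond web): d = 19.565 mm → contributes +331 083 mm⁴
Total I = 923 278 mm⁴.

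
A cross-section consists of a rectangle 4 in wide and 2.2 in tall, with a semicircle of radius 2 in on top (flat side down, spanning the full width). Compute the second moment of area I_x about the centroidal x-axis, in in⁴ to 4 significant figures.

I_x ≈ 19.23 in⁴

Treat the section as a set of non-overlapping primitives; coordinates are from the bounding-box lower-left.
Rectangular body: 4 × 2.2, A = 8.8 in², y = 1.1 in, Ī = 3.54933 in⁴.
Semicircular cap: semicircle r = 2, A = 6.28319 in², y = 3.04883 in, Ī = 1.75611 in⁴.
Centroid: ȳ = ΣA·y / ΣA = 1.91182 in.
Transfer each piece to the centroidal x-axis using Ī + A·d² with d = y − 1.91182:
  rectangular body: d = -0.81182 in → contributes +9.34899 in⁴
  semicircular cap: d = 1.13701 in → contributes +9.8789 in⁴
Total I = 19.2279 in⁴.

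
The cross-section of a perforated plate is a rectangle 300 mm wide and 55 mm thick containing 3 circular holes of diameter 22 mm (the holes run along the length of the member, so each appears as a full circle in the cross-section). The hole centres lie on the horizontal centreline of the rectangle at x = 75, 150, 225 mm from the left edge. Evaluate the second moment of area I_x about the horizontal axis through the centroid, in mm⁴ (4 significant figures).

I_x ≈ 4.125 × 10⁶ mm⁴

Break the section into simple shapes (no overlaps), measuring from the bottom-left corner of the bounding box.
Plate: 300 × 55, A = 16 500 mm², y = 27.5 mm, Ī = 4 159 375 mm⁴.
Hole 1 (subtracted): ⌀22, A = 380.133 mm², y = 27.5 mm, Ī = 11 499 mm⁴.
Hole 2 (subtracted): ⌀22, A = 380.133 mm², y = 27.5 mm, Ī = 11 499 mm⁴.
Hole 3 (subtracted): ⌀22, A = 380.133 mm², y = 27.5 mm, Ī = 11 499 mm⁴.
By symmetry the centroid is at mid-height, ȳ = 27.5 mm.
All pieces are centred on the horizontal axis through the centroid, so I = ΣĪ (holes subtracted) = 4 124 878 mm⁴.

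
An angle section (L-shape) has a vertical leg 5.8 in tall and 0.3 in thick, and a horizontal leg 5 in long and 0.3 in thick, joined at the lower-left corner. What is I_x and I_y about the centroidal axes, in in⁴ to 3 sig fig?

I_x ≈ 10.8 in⁴, I_y ≈ 7.48 in⁴

Split into non-overlapping primitives; take the origin at the lower-left of the bounding box.
Vertical leg: 0.3 × 5.8, A = 1.74 in², y = 2.9 in, Ī = 4.8778 in⁴.
Horizontal leg (remainder): 4.7 × 0.3, A = 1.41 in², y = 0.15 in, Ī = 0.010575 in⁴.
Centroid: ȳ = ΣA·y / ΣA = 1.669 in.
Transfer each piece to the centroidal x-axis using Ī + A·d² with d = y − 1.669:
  vertical leg: d = 1.231 in → contributes +7.5143 in⁴
  horizontal leg (remainder): d = -1.519 in → contributes +3.2642 in⁴
Total I = 10.778 in⁴.
For the y-axis: x̄ = 1.269 in.
Repeating about the centroidal y-axis gives I_y = 7.4765 in⁴.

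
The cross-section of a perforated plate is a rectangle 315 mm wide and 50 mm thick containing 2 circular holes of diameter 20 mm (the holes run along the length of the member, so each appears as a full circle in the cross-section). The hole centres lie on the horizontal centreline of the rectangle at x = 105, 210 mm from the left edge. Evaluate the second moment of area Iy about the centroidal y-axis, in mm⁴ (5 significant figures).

Break the section into simple shapes (no overlaps), measuring from the bottom-left corner of the bounding box.
Plate: 315 × 50, A = 15 750 mm², x = 157.5 mm, Ī = 130 232 813 mm⁴.
Hole 1 (subtracted): ⌀20, A = 314.1593 mm², x = 105 mm, Ī = 7853.982 mm⁴.
Hole 2 (subtracted): ⌀20, A = 314.1593 mm², x = 210 mm, Ī = 7853.982 mm⁴.
By symmetry the centroid is at mid-width, x̄ = 157.5 mm.
Transfer each piece to the centroidal y-axis using Ī + A·d² with d = x − 157.5:
  plate: d = 0 mm → contributes +130 232 813 mm⁴
  hole 1: d = -52.5 mm → contributes −873755.5 mm⁴
  hole 2: d = 52.5 mm → contributes −873755.5 mm⁴
Total I = 128 485 302 mm⁴.

Iy ≈ 1.2849 × 10⁸ mm⁴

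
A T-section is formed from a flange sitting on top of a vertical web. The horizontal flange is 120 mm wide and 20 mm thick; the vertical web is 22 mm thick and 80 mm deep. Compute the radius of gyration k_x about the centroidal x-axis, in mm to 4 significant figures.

k_x ≈ 29.24 mm

Treat the section as a set of non-overlapping primitives; coordinates are from the bounding-box lower-left.
Flange: 120 × 20, A = 2 400 mm², y = 90 mm, Ī = 80 000 mm⁴.
Web: 22 × 80, A = 1 760 mm², y = 40 mm, Ī = 938 667 mm⁴.
Centroid: ȳ = ΣA·y / ΣA = 68.8462 mm.
Transfer each piece to the centroidal x-axis using Ī + A·d² with d = y − 68.8462:
  flange: d = 21.1538 mm → contributes +1 153 964 mm⁴
  web: d = -28.8462 mm → contributes +2 403 164 mm⁴
Total I = 3 557 128 mm⁴.
Radius of gyration: k = √(I/A) = √(3 557 128 / 4 160) = 29.2417 mm.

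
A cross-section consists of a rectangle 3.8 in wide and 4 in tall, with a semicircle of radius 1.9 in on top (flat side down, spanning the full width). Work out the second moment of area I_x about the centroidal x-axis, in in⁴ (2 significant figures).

Break the section into simple shapes (no overlaps), measuring from the bottom-left corner of the bounding box.
Rectangular body: 3.8 × 4, A = 15.2 in², y = 2 in, Ī = 20.27 in⁴.
Semicircular cap: semicircle r = 1.9, A = 5.671 in², y = 4.806 in, Ī = 1.43 in⁴.
Centroid: ȳ = ΣA·y / ΣA = 2.763 in.
Transfer each piece to the centroidal x-axis using Ī + A·d² with d = y − 2.763:
  rectangular body: d = -0.7625 in → contributes +29.1 in⁴
  semicircular cap: d = 2.044 in → contributes +25.12 in⁴
Total I = 54.22 in⁴.

I_x ≈ 54 in⁴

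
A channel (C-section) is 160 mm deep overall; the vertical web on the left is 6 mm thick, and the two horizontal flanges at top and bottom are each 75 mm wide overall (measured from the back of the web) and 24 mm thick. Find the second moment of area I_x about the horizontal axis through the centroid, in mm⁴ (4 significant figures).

I_x ≈ 1.752 × 10⁷ mm⁴

Break the section into simple shapes (no overlaps), measuring from the bottom-left corner of the bounding box.
Web: 6 × 160, A = 960 mm², y = 80 mm, Ī = 2 048 000 mm⁴.
Top flange (beyond web): 69 × 24, A = 1 656 mm², y = 148 mm, Ī = 79 488 mm⁴.
Bottom flange (beyond web): 69 × 24, A = 1 656 mm², y = 12 mm, Ī = 79 488 mm⁴.
By symmetry the centroid is at mid-height, ȳ = 80 mm.
Transfer each piece to the horizontal axis through the centroid using Ī + A·d² with d = y − 80:
  web: d = 0 mm → contributes +2 048 000 mm⁴
  top flange (beyond web): d = 68 mm → contributes +7 736 832 mm⁴
  bottom flange (beyond web): d = -68 mm → contributes +7 736 832 mm⁴
Total I = 17 521 664 mm⁴.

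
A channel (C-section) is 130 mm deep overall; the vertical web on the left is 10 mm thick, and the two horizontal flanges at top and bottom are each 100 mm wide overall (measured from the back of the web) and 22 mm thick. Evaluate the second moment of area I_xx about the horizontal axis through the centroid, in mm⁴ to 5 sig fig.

Break the section into simple shapes (no overlaps), measuring from the bottom-left corner of the bounding box.
Web: 10 × 130, A = 1 300 mm², y = 65 mm, Ī = 1 830 833 mm⁴.
Top flange (beyond web): 90 × 22, A = 1 980 mm², y = 119 mm, Ī = 79 860 mm⁴.
Bottom flange (beyond web): 90 × 22, A = 1 980 mm², y = 11 mm, Ī = 79 860 mm⁴.
By symmetry the centroid is at mid-height, ȳ = 65 mm.
Transfer each piece to the horizontal axis through the centroid using Ī + A·d² with d = y − 65:
  web: d = 0 mm → contributes +1 830 833 mm⁴
  top flange (beyond web): d = 54 mm → contributes +5 853 540 mm⁴
  bottom flange (beyond web): d = -54 mm → contributes +5 853 540 mm⁴
Total I = 13 537 913 mm⁴.

I_xx ≈ 1.3538 × 10⁷ mm⁴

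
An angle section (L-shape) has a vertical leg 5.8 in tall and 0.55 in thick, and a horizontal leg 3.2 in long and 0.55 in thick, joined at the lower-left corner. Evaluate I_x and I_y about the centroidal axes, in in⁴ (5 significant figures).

I_x ≈ 15.873 in⁴, I_y ≈ 3.4944 in⁴

Treat the section as a set of non-overlapping primitives; coordinates are from the bounding-box lower-left.
Vertical leg: 0.55 × 5.8, A = 3.19 in², y = 2.9 in, Ī = 8.942633 in⁴.
Horizontal leg (remainder): 2.65 × 0.55, A = 1.4575 in², y = 0.275 in, Ī = 0.03674115 in⁴.
Centroid: ȳ = ΣA·y / ΣA = 2.076775 in.
Transfer each piece to the centroidal x-axis using Ī + A·d² with d = y − 2.076775:
  vertical leg: d = 0.8232249 in → contributes +11.10449 in⁴
  horizontal leg (remainder): d = -1.801775 in → contributes +4.76836 in⁴
Total I = 15.87285 in⁴.
For the y-axis: x̄ = 0.7767751 in.
Repeating about the centroidal y-axis gives I_y = 3.494416 in⁴.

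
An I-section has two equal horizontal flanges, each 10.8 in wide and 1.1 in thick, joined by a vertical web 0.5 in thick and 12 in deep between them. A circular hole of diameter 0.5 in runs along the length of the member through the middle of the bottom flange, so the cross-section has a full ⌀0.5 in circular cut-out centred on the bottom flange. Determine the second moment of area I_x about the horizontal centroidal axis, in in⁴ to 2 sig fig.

Break the section into simple shapes (no overlaps), measuring from the bottom-left corner of the bounding box.
Bottom flange: 10.8 × 1.1, A = 11.88 in², y = 0.55 in, Ī = 1.198 in⁴.
Web: 0.5 × 12, A = 6 in², y = 7.1 in, Ī = 72 in⁴.
Top flange: 10.8 × 1.1, A = 11.88 in², y = 13.65 in, Ī = 1.198 in⁴.
Hole (subtracted): ⌀0.5, A = 0.1963 in², y = 0.55 in, Ī = 0.003068 in⁴.
Centroid: ȳ = ΣA·y / ΣA = 7.144 in.
Transfer each piece to the horizontal centroidal axis using Ī + A·d² with d = y − 7.144:
  bottom flange: d = -6.594 in → contributes +517.7 in⁴
  web: d = -0.0435 in → contributes +72.01 in⁴
  top flange: d = 6.506 in → contributes +504.1 in⁴
  hole: d = -6.594 in → contributes −8.539 in⁴
Total I = 1 085 in⁴.

I_x ≈ 1100 in⁴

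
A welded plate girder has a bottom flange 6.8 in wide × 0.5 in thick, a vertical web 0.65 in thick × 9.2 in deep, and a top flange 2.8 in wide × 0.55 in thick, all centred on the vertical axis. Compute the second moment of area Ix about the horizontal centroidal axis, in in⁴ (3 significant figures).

Ix ≈ 151 in⁴

Decompose the section into non-overlapping parts with the origin at the bottom-left of its bounding rectangle.
Bottom plate: 6.8 × 0.5, A = 3.4 in², y = 0.25 in, Ī = 0.070833 in⁴.
Web plate: 0.65 × 9.2, A = 5.98 in², y = 5.1 in, Ī = 42.179 in⁴.
Top plate: 2.8 × 0.55, A = 1.54 in², y = 9.975 in, Ī = 0.038821 in⁴.
Centroid: ȳ = ΣA·y / ΣA = 4.2774 in.
Transfer each piece to the horizontal centroidal axis using Ī + A·d² with d = y − 4.2774:
  bottom plate: d = -4.0274 in → contributes +55.219 in⁴
  web plate: d = 0.82257 in → contributes +46.225 in⁴
  top plate: d = 5.6976 in → contributes +50.031 in⁴
Total I = 151.48 in⁴.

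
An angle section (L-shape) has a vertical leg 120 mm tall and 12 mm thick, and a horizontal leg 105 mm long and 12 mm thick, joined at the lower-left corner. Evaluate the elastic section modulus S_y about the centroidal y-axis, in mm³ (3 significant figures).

Split into non-overlapping primitives; take the origin at the lower-left of the bounding box.
Vertical leg: 12 × 120, A = 1 440 mm², x = 6 mm, Ī = 17 280 mm⁴.
Horizontal leg (remainder): 93 × 12, A = 1 116 mm², x = 58.5 mm, Ī = 804 357 mm⁴.
Centroid: x̄ = ΣA·x / ΣA = 28.923 mm.
Transfer each piece to the centroidal y-axis using Ī + A·d² with d = x − 28.923:
  vertical leg: d = -22.923 mm → contributes +773 917 mm⁴
  horizontal leg (remainder): d = 29.577 mm → contributes +1 780 663 mm⁴
Total I = 2 554 581 mm⁴.
Extreme fibre distance c = 76.077 mm; S = I/c = 33 579 mm³.

S_y ≈ 3.36 × 10⁴ mm³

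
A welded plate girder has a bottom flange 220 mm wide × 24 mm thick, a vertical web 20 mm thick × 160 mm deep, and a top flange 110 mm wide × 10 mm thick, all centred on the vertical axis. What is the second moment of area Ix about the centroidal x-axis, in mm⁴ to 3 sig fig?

Ix ≈ 4.37 × 10⁷ mm⁴

Break the section into simple shapes (no overlaps), measuring from the bottom-left corner of the bounding box.
Bottom plate: 220 × 24, A = 5 280 mm², y = 12 mm, Ī = 253 440 mm⁴.
Web plate: 20 × 160, A = 3 200 mm², y = 104 mm, Ī = 6 826 667 mm⁴.
Top plate: 110 × 10, A = 1 100 mm², y = 189 mm, Ī = 9166.7 mm⁴.
Centroid: ȳ = ΣA·y / ΣA = 63.054 mm.
Transfer each piece to the centroidal x-axis using Ī + A·d² with d = y − 63.054:
  bottom plate: d = -51.054 mm → contributes +14 015 968 mm⁴
  web plate: d = 40.946 mm → contributes +12 191 633 mm⁴
  top plate: d = 125.95 mm → contributes +17 457 724 mm⁴
Total I = 43 665 325 mm⁴.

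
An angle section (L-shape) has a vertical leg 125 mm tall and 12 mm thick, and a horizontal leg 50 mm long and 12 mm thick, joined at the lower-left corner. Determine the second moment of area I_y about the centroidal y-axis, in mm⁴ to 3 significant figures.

I_y ≈ 2.91 × 10⁵ mm⁴

Treat the section as a set of non-overlapping primitives; coordinates are from the bounding-box lower-left.
Vertical leg: 12 × 125, A = 1 500 mm², x = 6 mm, Ī = 18 000 mm⁴.
Horizontal leg (remainder): 38 × 12, A = 456 mm², x = 31 mm, Ī = 54 872 mm⁴.
Centroid: x̄ = ΣA·x / ΣA = 11.828 mm.
Transfer each piece to the centroidal y-axis using Ī + A·d² with d = x − 11.828:
  vertical leg: d = -5.8282 mm → contributes +68 952 mm⁴
  horizontal leg (remainder): d = 19.172 mm → contributes +222 478 mm⁴
Total I = 291 430 mm⁴.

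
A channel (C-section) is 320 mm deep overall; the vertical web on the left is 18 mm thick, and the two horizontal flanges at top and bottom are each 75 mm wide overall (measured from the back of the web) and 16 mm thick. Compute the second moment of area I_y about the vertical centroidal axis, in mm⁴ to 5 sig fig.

Decompose the section into non-overlapping parts with the origin at the bottom-left of its bounding rectangle.
Web: 18 × 320, A = 5 760 mm², x = 9 mm, Ī = 155 520 mm⁴.
Top flange (beyond web): 57 × 16, A = 912 mm², x = 46.5 mm, Ī = 246 924 mm⁴.
Bottom flange (beyond web): 57 × 16, A = 912 mm², x = 46.5 mm, Ī = 246 924 mm⁴.
Centroid: x̄ = ΣA·x / ΣA = 18.01899 mm.
Transfer each piece to the vertical centroidal axis using Ī + A·d² with d = x − 18.01899:
  web: d = -9.018987 mm → contributes +624050.7 mm⁴
  top flange (beyond web): d = 28.48101 mm → contributes +986709.3 mm⁴
  bottom flange (beyond web): d = 28.48101 mm → contributes +986709.3 mm⁴
Total I = 2 597 469 mm⁴.

I_y ≈ 2.5975 × 10⁶ mm⁴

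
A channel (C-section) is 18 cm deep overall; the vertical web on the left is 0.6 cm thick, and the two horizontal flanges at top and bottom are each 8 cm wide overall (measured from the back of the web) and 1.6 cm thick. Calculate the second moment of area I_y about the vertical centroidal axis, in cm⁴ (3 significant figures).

I_y ≈ 227 cm⁴

Decompose the section into non-overlapping parts with the origin at the bottom-left of its bounding rectangle.
Web: 0.6 × 18, A = 10.8 cm², x = 0.3 cm, Ī = 0.324 cm⁴.
Top flange (beyond web): 7.4 × 1.6, A = 11.84 cm², x = 4.3 cm, Ī = 54.03 cm⁴.
Bottom flange (beyond web): 7.4 × 1.6, A = 11.84 cm², x = 4.3 cm, Ī = 54.03 cm⁴.
Centroid: x̄ = ΣA·x / ΣA = 3.0471 cm.
Transfer each piece to the vertical centroidal axis using Ī + A·d² with d = x − 3.0471:
  web: d = -2.7471 cm → contributes +81.827 cm⁴
  top flange (beyond web): d = 1.2529 cm → contributes +72.616 cm⁴
  bottom flange (beyond web): d = 1.2529 cm → contributes +72.616 cm⁴
Total I = 227.06 cm⁴.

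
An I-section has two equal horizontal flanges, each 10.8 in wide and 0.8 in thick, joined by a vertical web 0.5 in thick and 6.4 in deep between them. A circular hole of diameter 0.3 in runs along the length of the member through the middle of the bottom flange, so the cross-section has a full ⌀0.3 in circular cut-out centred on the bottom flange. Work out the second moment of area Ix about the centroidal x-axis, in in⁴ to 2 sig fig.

Ix ≈ 230 in⁴

Break the section into simple shapes (no overlaps), measuring from the bottom-left corner of the bounding box.
Bottom flange: 10.8 × 0.8, A = 8.64 in², y = 0.4 in, Ī = 0.4608 in⁴.
Web: 0.5 × 6.4, A = 3.2 in², y = 4 in, Ī = 10.92 in⁴.
Top flange: 10.8 × 0.8, A = 8.64 in², y = 7.6 in, Ī = 0.4608 in⁴.
Hole (subtracted): ⌀0.3, A = 0.07069 in², y = 0.4 in, Ī = 0.0003976 in⁴.
Centroid: ȳ = ΣA·y / ΣA = 4.012 in.
Transfer each piece to the centroidal x-axis using Ī + A·d² with d = y − 4.012:
  bottom flange: d = -3.612 in → contributes +113.2 in⁴
  web: d = -0.01247 in → contributes +10.92 in⁴
  top flange: d = 3.588 in → contributes +111.7 in⁴
  hole: d = -3.612 in → contributes −0.9228 in⁴
Total I = 234.9 in⁴.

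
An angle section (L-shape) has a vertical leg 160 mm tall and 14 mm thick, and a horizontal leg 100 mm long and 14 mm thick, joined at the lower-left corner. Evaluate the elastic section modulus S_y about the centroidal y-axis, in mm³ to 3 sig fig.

S_y ≈ 3.62 × 10⁴ mm³

Split into non-overlapping primitives; take the origin at the lower-left of the bounding box.
Vertical leg: 14 × 160, A = 2 240 mm², x = 7 mm, Ī = 36 587 mm⁴.
Horizontal leg (remainder): 86 × 14, A = 1 204 mm², x = 57 mm, Ī = 742 065 mm⁴.
Centroid: x̄ = ΣA·x / ΣA = 24.48 mm.
Transfer each piece to the centroidal y-axis using Ī + A·d² with d = x − 24.48:
  vertical leg: d = -17.48 mm → contributes +720 994 mm⁴
  horizontal leg (remainder): d = 32.52 mm → contributes +2 015 381 mm⁴
Total I = 2 736 376 mm⁴.
Extreme fibre distance c = 75.52 mm; S = I/c = 36 234 mm³.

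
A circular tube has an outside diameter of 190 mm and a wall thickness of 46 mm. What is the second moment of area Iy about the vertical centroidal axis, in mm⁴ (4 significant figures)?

Iy ≈ 5.944 × 10⁷ mm⁴

Decompose the section into non-overlapping parts with the origin at the bottom-left of its bounding rectangle.
Outer circle: ⌀190, A = 28352.9 mm², x = 95 mm, Ī = 63 971 171 mm⁴.
Bore (subtracted): ⌀98, A = 7542.96 mm², x = 95 mm, Ī = 4 527 664 mm⁴.
By symmetry the centroid is at mid-width, x̄ = 95 mm.
All pieces are centred on the vertical centroidal axis, so I = ΣĪ (holes subtracted) = 59 443 507 mm⁴.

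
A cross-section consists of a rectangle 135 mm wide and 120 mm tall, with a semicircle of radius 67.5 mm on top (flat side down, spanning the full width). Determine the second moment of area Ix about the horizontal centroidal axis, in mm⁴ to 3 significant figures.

Break the section into simple shapes (no overlaps), measuring from the bottom-left corner of the bounding box.
Rectangular body: 135 × 120, A = 16 200 mm², y = 60 mm, Ī = 19 440 000 mm⁴.
Semicircular cap: semicircle r = 67.5, A = 7156.9 mm², y = 148.65 mm, Ī = 2 278 490 mm⁴.
Centroid: ȳ = ΣA·y / ΣA = 87.163 mm.
Transfer each piece to the horizontal centroidal axis using Ī + A·d² with d = y − 87.163:
  rectangular body: d = -27.163 mm → contributes +31 392 940 mm⁴
  semicircular cap: d = 61.485 mm → contributes +29 334 412 mm⁴
Total I = 60 727 352 mm⁴.

Ix ≈ 6.07 × 10⁷ mm⁴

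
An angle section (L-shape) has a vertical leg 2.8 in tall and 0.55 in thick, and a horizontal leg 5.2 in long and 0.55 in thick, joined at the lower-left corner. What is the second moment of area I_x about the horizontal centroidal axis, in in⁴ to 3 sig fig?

I_x ≈ 2.29 in⁴

Decompose the section into non-overlapping parts with the origin at the bottom-left of its bounding rectangle.
Vertical leg: 0.55 × 2.8, A = 1.54 in², y = 1.4 in, Ī = 1.0061 in⁴.
Horizontal leg (remainder): 4.65 × 0.55, A = 2.5575 in², y = 0.275 in, Ī = 0.06447 in⁴.
Centroid: ȳ = ΣA·y / ΣA = 0.69782 in.
Transfer each piece to the horizontal centroidal axis using Ī + A·d² with d = y − 0.69782:
  vertical leg: d = 0.70218 in → contributes +1.7654 in⁴
  horizontal leg (remainder): d = -0.42282 in → contributes +0.52169 in⁴
Total I = 2.2871 in⁴.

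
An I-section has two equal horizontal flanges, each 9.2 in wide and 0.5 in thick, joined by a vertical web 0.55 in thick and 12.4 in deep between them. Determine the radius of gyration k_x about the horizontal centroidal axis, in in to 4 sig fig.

Break the section into simple shapes (no overlaps), measuring from the bottom-left corner of the bounding box.
Bottom flange: 9.2 × 0.5, A = 4.6 in², y = 0.25 in, Ī = 0.0958333 in⁴.
Web: 0.55 × 12.4, A = 6.82 in², y = 6.7 in, Ī = 87.3869 in⁴.
Top flange: 9.2 × 0.5, A = 4.6 in², y = 13.15 in, Ī = 0.0958333 in⁴.
By symmetry the centroid is at mid-height, ȳ = 6.7 in.
Transfer each piece to the horizontal centroidal axis using Ī + A·d² with d = y − 6.7:
  bottom flange: d = -6.45 in → contributes +191.467 in⁴
  web: d = 0 in → contributes +87.3869 in⁴
  top flange: d = 6.45 in → contributes +191.467 in⁴
Total I = 470.322 in⁴.
Radius of gyration: k = √(I/A) = √(470.322 / 16.02) = 5.41834 in.

k_x ≈ 5.418 in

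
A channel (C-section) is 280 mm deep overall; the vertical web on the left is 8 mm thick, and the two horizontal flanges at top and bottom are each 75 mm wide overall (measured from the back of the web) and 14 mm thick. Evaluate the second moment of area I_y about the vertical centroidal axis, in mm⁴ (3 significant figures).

Treat the section as a set of non-overlapping primitives; coordinates are from the bounding-box lower-left.
Web: 8 × 280, A = 2 240 mm², x = 4 mm, Ī = 11 947 mm⁴.
Top flange (beyond web): 67 × 14, A = 938 mm², x = 41.5 mm, Ī = 350 890 mm⁴.
Bottom flange (beyond web): 67 × 14, A = 938 mm², x = 41.5 mm, Ī = 350 890 mm⁴.
Centroid: x̄ = ΣA·x / ΣA = 21.092 mm.
Transfer each piece to the vertical centroidal axis using Ī + A·d² with d = x − 21.092:
  web: d = -17.092 mm → contributes +666 320 mm⁴
  top flange (beyond web): d = 20.408 mm → contributes +741 561 mm⁴
  bottom flange (beyond web): d = 20.408 mm → contributes +741 561 mm⁴
Total I = 2 149 441 mm⁴.

I_y ≈ 2.15 × 10⁶ mm⁴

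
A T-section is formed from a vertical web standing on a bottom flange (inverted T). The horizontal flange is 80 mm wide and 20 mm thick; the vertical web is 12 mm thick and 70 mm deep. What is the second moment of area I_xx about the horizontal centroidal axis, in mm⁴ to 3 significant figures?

Treat the section as a set of non-overlapping primitives; coordinates are from the bounding-box lower-left.
Flange: 80 × 20, A = 1 600 mm², y = 10 mm, Ī = 53 333 mm⁴.
Web: 12 × 70, A = 840 mm², y = 55 mm, Ī = 343 000 mm⁴.
Centroid: ȳ = ΣA·y / ΣA = 25.492 mm.
Transfer each piece to the horizontal centroidal axis using Ī + A·d² with d = y − 25.492:
  flange: d = -15.492 mm → contributes +437 327 mm⁴
  web: d = 29.508 mm → contributes +1 074 416 mm⁴
Total I = 1 511 743 mm⁴.

I_xx ≈ 1.51 × 10⁶ mm⁴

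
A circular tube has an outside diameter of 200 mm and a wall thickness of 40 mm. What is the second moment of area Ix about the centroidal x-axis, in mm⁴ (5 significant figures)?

Break the section into simple shapes (no overlaps), measuring from the bottom-left corner of the bounding box.
Outer circle: ⌀200, A = 31415.93 mm², y = 100 mm, Ī = 78 539 816 mm⁴.
Bore (subtracted): ⌀120, A = 11309.73 mm², y = 100 mm, Ī = 10 178 760 mm⁴.
By symmetry the centroid is at mid-height, ȳ = 100 mm.
All pieces are centred on the centroidal x-axis, so I = ΣĪ (holes subtracted) = 68 361 056 mm⁴.

Ix ≈ 6.8361 × 10⁷ mm⁴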